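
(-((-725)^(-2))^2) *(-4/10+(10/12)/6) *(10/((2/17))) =799/9946139062500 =0.00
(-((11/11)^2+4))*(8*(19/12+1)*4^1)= -1240/3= -413.33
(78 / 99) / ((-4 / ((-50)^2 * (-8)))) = 130000 / 33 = 3939.39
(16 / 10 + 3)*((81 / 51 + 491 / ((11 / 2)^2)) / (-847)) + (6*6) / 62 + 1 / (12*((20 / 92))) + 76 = 249098845507 / 3240638940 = 76.87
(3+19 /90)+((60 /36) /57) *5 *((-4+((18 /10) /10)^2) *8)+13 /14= -14986 /29925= -0.50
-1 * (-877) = 877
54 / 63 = 6 / 7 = 0.86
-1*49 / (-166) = 49 / 166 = 0.30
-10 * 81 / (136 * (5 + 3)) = -405 / 544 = -0.74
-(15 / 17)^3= -0.69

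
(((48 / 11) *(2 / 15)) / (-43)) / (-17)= 32 / 40205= 0.00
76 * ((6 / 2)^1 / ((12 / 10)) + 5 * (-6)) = -2090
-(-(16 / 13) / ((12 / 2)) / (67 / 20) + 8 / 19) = -17864 / 49647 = -0.36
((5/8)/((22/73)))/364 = 0.01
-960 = -960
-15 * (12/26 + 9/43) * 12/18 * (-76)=285000/559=509.84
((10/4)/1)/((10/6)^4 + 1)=405/1412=0.29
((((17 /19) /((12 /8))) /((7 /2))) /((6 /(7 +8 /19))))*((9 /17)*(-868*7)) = -244776 /361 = -678.05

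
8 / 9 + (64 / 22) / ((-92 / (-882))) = 65528 / 2277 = 28.78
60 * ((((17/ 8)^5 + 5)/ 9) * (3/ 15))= 527899/ 8192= 64.44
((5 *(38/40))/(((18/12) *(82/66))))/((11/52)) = 494/41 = 12.05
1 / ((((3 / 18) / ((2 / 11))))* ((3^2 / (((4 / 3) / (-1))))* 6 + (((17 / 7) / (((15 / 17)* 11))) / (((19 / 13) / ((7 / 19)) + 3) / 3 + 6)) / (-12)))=-0.03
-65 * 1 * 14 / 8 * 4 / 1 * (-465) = 211575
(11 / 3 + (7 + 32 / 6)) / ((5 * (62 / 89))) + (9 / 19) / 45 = 13559 / 2945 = 4.60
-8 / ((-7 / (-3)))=-24 / 7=-3.43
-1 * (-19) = 19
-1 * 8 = -8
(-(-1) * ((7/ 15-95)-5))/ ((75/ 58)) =-86594/ 1125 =-76.97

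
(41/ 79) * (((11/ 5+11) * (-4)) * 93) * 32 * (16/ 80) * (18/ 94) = -289910016/ 92825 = -3123.19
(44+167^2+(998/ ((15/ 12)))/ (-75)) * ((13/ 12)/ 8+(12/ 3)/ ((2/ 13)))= 26271445447/ 36000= 729762.37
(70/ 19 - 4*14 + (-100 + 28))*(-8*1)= 18896/ 19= 994.53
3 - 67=-64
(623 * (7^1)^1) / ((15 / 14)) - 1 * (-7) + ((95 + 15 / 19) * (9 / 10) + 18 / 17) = 20177177 / 4845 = 4164.54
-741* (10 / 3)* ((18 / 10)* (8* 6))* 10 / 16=-133380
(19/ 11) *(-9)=-15.55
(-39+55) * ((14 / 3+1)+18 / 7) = 2768 / 21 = 131.81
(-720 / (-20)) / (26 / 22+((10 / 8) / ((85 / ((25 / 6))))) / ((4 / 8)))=80784 / 2927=27.60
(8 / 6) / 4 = 1 / 3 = 0.33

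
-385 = -385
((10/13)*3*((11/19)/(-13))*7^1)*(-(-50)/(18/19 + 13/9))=-1039500/69121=-15.04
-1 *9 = -9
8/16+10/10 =3/2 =1.50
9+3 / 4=39 / 4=9.75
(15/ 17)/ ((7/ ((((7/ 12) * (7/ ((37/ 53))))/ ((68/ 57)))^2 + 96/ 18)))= 3.70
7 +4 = 11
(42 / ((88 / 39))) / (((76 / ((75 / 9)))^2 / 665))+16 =2204641 / 13376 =164.82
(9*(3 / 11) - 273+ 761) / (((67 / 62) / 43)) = 14383070 / 737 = 19515.70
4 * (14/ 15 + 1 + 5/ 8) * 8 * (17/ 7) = 20876/ 105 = 198.82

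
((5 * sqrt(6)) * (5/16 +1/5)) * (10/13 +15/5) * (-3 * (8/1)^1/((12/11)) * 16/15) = -44198 * sqrt(6)/195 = -555.19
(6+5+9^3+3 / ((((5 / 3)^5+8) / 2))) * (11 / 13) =626.40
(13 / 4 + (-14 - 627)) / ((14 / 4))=-2551 / 14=-182.21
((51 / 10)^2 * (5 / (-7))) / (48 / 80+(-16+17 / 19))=49419 / 38584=1.28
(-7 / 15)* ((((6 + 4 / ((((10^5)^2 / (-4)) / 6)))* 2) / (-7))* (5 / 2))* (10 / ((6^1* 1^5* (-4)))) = -208333333 / 250000000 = -0.83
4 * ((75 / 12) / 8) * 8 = 25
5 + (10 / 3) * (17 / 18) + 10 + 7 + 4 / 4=706 / 27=26.15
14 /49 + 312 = 312.29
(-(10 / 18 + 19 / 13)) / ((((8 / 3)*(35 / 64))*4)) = -472 / 1365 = -0.35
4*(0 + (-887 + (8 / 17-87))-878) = -125904 / 17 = -7406.12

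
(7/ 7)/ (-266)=-1/ 266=-0.00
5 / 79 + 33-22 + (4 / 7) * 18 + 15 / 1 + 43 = 43880 / 553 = 79.35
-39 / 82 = -0.48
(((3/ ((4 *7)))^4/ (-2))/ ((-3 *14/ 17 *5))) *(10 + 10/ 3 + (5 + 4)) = 10251/ 86051840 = 0.00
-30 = -30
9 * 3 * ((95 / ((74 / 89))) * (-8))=-913140 / 37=-24679.46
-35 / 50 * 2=-7 / 5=-1.40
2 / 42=0.05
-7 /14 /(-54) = 1 /108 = 0.01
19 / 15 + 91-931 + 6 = -12491 / 15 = -832.73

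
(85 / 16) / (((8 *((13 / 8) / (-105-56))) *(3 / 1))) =-13685 / 624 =-21.93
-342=-342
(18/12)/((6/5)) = 5/4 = 1.25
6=6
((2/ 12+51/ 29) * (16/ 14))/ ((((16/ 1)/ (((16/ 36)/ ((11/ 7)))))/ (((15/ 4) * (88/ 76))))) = 1675/ 9918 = 0.17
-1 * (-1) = 1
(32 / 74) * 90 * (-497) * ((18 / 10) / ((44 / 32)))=-10305792 / 407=-25321.36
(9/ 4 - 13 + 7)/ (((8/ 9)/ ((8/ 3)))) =-45/ 4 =-11.25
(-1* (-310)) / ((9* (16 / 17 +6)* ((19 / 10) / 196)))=5164600 / 10089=511.90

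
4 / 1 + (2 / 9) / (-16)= 287 / 72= 3.99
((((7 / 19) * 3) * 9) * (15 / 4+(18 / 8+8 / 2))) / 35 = 54 / 19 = 2.84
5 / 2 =2.50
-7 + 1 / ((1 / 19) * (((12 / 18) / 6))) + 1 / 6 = 985 / 6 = 164.17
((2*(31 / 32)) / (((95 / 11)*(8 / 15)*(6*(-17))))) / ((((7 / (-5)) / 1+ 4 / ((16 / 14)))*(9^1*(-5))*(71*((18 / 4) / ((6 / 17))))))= 341 / 7073637984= 0.00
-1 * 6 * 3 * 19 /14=-171 /7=-24.43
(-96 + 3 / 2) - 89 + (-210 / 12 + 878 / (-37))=-8315 / 37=-224.73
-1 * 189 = -189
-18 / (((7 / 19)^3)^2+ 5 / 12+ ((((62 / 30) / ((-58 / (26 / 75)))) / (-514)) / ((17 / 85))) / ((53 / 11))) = -301053451808449800 / 7011072184211221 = -42.94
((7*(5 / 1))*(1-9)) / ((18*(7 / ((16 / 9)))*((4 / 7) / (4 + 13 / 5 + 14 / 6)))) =-15008 / 243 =-61.76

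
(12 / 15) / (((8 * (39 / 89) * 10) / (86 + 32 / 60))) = 57761 / 29250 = 1.97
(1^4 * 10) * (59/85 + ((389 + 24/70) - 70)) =380844/119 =3200.37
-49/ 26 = -1.88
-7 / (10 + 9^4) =-7 / 6571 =-0.00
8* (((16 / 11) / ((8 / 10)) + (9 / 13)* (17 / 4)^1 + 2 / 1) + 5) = 13454 / 143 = 94.08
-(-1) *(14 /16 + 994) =7959 /8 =994.88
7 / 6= 1.17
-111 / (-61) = 111 / 61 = 1.82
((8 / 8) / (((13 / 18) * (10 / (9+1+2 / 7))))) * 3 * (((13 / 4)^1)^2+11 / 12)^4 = 276520701603 / 3727360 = 74186.74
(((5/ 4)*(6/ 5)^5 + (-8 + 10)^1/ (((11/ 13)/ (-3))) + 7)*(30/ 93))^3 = 71566416843832/ 77444962890625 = 0.92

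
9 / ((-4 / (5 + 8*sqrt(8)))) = -36*sqrt(2)-45 / 4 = -62.16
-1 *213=-213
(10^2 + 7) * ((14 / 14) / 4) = 107 / 4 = 26.75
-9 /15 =-3 /5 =-0.60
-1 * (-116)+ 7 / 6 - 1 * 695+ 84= -2963 / 6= -493.83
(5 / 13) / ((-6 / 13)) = -5 / 6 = -0.83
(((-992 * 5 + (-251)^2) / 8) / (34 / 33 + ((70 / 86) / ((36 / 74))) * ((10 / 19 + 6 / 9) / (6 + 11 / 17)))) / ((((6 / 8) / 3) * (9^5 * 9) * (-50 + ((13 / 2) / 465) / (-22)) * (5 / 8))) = -207745429012 / 158190620229801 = -0.00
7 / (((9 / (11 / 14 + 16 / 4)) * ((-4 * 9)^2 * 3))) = 67 / 69984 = 0.00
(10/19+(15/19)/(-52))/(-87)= -505/85956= -0.01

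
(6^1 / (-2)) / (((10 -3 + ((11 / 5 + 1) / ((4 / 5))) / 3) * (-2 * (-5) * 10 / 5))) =-9 / 500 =-0.02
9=9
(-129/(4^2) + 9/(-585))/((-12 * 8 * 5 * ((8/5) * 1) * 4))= 8401/3194880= 0.00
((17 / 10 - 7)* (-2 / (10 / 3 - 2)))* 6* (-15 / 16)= -1431 / 32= -44.72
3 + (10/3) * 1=19/3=6.33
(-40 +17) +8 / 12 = -67 / 3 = -22.33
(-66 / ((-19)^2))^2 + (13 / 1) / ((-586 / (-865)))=1468012261 / 76368106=19.22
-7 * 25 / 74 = -2.36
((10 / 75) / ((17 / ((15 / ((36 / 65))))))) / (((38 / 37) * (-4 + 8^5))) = 2405 / 380979792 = 0.00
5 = 5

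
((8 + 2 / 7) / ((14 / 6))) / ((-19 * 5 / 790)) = -27492 / 931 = -29.53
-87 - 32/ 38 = -1669/ 19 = -87.84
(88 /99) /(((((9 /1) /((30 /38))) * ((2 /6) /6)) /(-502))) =-40160 /57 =-704.56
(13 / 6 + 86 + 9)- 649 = -3311 / 6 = -551.83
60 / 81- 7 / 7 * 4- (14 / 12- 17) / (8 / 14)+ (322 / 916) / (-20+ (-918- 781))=230983727 / 9447624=24.45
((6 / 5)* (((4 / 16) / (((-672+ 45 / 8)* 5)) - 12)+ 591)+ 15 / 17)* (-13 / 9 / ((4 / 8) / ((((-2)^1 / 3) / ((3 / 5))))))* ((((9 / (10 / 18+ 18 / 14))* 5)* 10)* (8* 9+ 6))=37292653294260 / 876061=42568557.78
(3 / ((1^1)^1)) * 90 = 270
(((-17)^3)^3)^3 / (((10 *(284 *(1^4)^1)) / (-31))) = 51699050987229336912919607549879663 / 2840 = 18203891192686386236943520000000.00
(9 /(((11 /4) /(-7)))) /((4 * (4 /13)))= -819 /44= -18.61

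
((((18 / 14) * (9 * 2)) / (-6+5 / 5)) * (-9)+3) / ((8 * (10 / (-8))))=-1563 / 350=-4.47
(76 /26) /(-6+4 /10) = -95 /182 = -0.52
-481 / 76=-6.33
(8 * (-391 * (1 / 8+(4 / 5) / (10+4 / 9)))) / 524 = -1.20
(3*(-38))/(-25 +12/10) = 570/119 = 4.79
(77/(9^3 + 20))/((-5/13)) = -143/535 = -0.27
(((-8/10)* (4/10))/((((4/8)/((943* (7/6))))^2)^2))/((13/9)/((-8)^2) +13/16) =-972095408837837312/108225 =-8982170559832.18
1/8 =0.12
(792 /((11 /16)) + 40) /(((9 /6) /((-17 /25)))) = -40528 /75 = -540.37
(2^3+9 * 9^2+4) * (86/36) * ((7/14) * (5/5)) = 10621/12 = 885.08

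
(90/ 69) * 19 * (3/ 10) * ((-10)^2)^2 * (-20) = -34200000/ 23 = -1486956.52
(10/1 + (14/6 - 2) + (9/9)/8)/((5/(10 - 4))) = 251/20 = 12.55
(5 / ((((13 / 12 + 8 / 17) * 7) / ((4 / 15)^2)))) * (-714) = -36992 / 1585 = -23.34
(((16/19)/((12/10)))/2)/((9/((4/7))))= 80/3591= 0.02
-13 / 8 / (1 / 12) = -39 / 2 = -19.50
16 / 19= 0.84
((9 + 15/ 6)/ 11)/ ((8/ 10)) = 115/ 88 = 1.31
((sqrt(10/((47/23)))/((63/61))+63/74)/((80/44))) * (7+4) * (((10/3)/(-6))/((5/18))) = -36.22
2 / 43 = 0.05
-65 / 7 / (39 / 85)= -425 / 21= -20.24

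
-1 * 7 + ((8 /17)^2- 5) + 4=-2248 /289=-7.78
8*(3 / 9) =8 / 3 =2.67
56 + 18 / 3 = 62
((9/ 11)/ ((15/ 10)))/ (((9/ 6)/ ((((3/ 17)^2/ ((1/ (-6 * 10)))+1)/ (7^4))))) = -0.00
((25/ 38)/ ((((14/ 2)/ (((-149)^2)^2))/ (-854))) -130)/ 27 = -751648713995/ 513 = -1465202171.53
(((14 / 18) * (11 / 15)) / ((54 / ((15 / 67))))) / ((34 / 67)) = 77 / 16524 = 0.00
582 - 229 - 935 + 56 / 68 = -9880 / 17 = -581.18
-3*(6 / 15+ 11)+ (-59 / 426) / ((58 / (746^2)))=-42099322 / 30885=-1363.10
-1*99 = -99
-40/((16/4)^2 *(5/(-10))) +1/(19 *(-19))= 1804/361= 5.00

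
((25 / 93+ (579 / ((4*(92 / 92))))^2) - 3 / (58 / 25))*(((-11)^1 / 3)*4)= -9945108547 / 32364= -307289.23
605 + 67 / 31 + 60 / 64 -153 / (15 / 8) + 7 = 1323077 / 2480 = 533.50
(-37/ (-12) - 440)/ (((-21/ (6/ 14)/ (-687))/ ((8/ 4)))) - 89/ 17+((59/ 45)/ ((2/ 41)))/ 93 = -871984871/ 71145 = -12256.45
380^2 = 144400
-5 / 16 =-0.31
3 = 3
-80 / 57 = -1.40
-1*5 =-5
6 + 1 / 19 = 115 / 19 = 6.05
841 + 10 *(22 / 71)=59931 / 71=844.10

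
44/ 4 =11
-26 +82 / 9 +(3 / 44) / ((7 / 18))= -23165 / 1386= -16.71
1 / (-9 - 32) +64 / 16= 163 / 41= 3.98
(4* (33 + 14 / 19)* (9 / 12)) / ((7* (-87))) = -641 / 3857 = -0.17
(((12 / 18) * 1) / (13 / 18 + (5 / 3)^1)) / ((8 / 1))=3 / 86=0.03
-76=-76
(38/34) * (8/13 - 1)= -95/221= -0.43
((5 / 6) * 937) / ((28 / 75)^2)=8784375 / 1568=5602.28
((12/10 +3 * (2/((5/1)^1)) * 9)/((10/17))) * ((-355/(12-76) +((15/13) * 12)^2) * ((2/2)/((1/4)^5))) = 696405408/169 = 4120742.06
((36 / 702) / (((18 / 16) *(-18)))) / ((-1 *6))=0.00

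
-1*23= -23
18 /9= 2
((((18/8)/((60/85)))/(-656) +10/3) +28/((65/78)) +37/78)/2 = 25517709/1364480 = 18.70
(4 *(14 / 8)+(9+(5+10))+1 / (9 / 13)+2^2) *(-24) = -2624 / 3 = -874.67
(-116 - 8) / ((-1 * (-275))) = -124 / 275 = -0.45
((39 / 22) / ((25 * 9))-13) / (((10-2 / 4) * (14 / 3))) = -21437 / 73150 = -0.29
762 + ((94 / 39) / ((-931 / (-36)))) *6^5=17993814 / 12103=1486.72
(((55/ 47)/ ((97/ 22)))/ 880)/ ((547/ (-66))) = -363/ 9975092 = -0.00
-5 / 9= -0.56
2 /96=1 /48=0.02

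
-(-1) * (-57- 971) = -1028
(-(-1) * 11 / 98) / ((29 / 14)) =11 / 203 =0.05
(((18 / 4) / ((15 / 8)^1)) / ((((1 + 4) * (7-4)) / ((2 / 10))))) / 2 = 2 / 125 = 0.02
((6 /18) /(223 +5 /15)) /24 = 1 /16080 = 0.00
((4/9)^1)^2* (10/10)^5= 16/81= 0.20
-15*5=-75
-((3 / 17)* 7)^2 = -441 / 289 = -1.53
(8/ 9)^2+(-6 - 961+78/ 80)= -3127361/ 3240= -965.23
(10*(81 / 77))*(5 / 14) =2025 / 539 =3.76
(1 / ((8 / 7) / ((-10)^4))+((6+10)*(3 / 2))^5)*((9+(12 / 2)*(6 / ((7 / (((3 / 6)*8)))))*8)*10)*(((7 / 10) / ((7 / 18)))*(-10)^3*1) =-174333949380000 / 7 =-24904849911428.57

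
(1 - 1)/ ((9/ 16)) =0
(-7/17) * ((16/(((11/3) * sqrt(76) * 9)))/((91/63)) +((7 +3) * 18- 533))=2471/17- 168 * sqrt(19)/46189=145.34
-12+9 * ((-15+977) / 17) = 8454 / 17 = 497.29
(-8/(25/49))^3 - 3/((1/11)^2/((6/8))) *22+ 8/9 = -2768550059/281250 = -9843.73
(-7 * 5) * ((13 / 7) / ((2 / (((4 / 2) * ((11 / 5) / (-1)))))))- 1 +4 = 146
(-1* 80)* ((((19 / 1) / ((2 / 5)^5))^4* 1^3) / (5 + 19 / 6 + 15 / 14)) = -1304979801177978515625 / 12713984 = -102641296479370.94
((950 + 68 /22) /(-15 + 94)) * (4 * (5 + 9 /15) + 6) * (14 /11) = 20842192 /47795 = 436.07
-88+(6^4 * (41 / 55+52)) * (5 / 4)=938956 / 11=85359.64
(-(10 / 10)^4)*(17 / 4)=-17 / 4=-4.25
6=6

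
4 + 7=11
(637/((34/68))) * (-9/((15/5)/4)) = -15288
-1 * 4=-4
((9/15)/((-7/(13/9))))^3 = -2197/1157625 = -0.00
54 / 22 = 27 / 11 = 2.45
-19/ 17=-1.12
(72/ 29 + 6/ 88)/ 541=0.00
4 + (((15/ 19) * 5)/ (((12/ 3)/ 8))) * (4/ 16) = 227/ 38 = 5.97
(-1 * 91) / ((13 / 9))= -63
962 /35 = 27.49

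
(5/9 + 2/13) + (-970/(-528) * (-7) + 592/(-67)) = -14476999/689832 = -20.99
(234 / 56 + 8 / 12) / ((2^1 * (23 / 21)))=2.21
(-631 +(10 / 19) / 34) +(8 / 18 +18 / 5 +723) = 1396231 / 14535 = 96.06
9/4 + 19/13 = 193/52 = 3.71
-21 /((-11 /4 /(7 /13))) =588 /143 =4.11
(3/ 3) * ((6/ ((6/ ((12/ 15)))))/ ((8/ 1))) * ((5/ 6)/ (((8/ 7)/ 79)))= 553/ 96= 5.76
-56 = -56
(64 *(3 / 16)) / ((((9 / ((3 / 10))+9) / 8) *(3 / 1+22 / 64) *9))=1024 / 12519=0.08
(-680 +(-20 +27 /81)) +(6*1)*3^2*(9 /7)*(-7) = -3557 /3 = -1185.67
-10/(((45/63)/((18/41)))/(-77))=19404/41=473.27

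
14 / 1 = 14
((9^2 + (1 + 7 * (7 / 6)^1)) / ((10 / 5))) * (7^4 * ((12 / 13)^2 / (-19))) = -15587292 / 3211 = -4854.34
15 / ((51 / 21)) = 105 / 17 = 6.18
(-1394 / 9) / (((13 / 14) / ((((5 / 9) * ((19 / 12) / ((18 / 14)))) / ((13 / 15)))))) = -131.68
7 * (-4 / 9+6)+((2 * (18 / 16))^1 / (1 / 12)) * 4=146.89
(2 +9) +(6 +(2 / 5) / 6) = 256 / 15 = 17.07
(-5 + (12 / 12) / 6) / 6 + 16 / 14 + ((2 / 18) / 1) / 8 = 59 / 168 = 0.35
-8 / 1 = -8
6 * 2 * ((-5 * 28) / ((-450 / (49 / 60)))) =686 / 225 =3.05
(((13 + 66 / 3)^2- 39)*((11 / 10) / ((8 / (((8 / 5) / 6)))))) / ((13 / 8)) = 26.76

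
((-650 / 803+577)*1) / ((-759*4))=-154227 / 812636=-0.19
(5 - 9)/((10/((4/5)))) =-8/25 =-0.32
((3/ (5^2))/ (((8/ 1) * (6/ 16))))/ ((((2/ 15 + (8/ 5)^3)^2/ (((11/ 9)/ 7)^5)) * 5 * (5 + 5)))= 4026275/ 554749091225784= 0.00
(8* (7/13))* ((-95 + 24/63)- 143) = -39920/39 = -1023.59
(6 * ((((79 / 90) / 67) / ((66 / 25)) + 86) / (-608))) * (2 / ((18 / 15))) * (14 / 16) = -1.24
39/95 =0.41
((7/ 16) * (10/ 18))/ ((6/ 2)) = 35/ 432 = 0.08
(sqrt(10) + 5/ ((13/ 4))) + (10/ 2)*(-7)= -435/ 13 + sqrt(10)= -30.30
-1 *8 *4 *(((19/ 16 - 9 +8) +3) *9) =-918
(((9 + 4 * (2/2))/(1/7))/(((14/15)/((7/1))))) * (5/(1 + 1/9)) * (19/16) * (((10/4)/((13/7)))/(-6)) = -209475/256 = -818.26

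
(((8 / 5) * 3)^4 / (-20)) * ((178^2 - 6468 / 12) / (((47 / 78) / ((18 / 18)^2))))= -40299337728 / 29375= -1371892.35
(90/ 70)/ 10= 9/ 70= 0.13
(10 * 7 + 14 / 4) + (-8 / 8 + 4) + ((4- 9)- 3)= 137 / 2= 68.50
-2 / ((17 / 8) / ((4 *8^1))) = -30.12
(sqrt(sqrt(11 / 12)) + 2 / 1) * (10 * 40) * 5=1000 * 11^(1 / 4) * sqrt(2) * 3^(3 / 4) / 3 + 4000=5956.96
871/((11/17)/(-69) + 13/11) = 11238513/15128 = 742.89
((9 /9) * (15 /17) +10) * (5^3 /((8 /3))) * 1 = 69375 /136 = 510.11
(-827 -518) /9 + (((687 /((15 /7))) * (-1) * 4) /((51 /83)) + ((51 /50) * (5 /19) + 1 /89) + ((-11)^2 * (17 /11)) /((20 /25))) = -10361638433 /5174460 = -2002.46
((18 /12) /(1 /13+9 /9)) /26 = 3 /56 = 0.05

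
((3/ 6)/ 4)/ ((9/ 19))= 19/ 72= 0.26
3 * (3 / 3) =3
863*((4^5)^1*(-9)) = -7953408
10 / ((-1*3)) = -10 / 3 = -3.33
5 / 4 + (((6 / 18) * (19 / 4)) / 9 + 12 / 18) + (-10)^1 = -427 / 54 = -7.91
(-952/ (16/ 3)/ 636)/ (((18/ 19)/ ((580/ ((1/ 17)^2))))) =-94747205/ 1908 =-49657.86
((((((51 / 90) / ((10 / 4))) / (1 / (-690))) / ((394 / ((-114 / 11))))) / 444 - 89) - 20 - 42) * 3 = -363188583 / 801790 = -452.97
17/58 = 0.29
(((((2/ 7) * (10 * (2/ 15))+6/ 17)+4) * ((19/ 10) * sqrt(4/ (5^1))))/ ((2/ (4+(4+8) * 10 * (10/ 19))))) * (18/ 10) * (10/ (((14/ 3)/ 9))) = 17467164 * sqrt(5)/ 4165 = 9377.61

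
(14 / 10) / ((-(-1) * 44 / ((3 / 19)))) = 21 / 4180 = 0.01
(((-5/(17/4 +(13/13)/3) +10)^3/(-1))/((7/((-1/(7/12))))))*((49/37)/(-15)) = -3764768/246235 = -15.29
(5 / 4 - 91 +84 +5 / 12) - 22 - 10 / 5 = -88 / 3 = -29.33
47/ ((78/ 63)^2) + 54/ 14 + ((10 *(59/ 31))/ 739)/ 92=86066214257/ 2493323924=34.52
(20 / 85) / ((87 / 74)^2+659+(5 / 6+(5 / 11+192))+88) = 722832 / 2892844423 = 0.00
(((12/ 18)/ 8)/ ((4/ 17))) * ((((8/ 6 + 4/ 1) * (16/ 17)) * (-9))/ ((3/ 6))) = -32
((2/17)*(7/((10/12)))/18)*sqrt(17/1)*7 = 98*sqrt(17)/255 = 1.58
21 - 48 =-27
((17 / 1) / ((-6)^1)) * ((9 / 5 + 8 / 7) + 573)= -171343 / 105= -1631.84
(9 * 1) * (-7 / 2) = -63 / 2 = -31.50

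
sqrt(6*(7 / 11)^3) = 7*sqrt(462) / 121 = 1.24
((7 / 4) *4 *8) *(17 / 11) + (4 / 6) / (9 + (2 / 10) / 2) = 260116 / 3003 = 86.62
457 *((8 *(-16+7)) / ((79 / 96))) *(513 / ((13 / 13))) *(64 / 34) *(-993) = 51491615956992 / 1343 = 38340741591.21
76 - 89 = -13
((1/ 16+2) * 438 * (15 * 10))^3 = 159242121316265625/ 64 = 2488158145566650.39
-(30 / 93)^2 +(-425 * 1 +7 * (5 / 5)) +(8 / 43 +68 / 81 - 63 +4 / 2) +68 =-1372599601 / 3347163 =-410.08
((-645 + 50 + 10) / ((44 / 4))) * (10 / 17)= -5850 / 187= -31.28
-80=-80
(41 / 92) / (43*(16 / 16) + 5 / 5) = 41 / 4048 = 0.01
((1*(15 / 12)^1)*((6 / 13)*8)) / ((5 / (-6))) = -72 / 13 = -5.54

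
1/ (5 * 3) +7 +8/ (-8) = 91/ 15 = 6.07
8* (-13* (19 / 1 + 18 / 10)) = -10816 / 5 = -2163.20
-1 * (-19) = 19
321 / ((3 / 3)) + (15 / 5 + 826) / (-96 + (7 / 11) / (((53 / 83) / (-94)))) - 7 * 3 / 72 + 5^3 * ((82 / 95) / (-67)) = 531653439839 / 1689250632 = 314.73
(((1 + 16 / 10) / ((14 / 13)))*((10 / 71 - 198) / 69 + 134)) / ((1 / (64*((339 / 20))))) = 14020864624 / 40825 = 343438.20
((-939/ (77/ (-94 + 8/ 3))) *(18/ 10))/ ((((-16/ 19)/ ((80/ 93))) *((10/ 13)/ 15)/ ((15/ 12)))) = -476622315/ 9548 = -49918.55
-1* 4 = -4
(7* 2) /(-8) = -7 /4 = -1.75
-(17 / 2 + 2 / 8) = -35 / 4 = -8.75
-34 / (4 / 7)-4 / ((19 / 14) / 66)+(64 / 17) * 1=-161669 / 646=-250.26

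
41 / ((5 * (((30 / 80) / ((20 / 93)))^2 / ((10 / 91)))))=2099200 / 7083531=0.30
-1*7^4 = -2401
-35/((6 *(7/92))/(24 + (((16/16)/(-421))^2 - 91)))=910427860/177241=5136.67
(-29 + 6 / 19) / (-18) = 545 / 342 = 1.59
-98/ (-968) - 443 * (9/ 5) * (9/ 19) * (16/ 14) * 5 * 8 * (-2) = 2223030133/ 64372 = 34534.12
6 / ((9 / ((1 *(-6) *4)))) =-16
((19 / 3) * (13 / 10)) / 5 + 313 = 47197 / 150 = 314.65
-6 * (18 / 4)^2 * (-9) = 2187 / 2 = 1093.50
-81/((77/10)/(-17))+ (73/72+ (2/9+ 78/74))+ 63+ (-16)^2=102588889/205128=500.12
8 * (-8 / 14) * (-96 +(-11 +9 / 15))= 2432 / 5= 486.40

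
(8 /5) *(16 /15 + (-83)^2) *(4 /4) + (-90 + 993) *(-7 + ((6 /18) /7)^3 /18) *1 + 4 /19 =4703.32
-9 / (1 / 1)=-9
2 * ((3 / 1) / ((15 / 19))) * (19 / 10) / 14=361 / 350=1.03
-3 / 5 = -0.60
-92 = -92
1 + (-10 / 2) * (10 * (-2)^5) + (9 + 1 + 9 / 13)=20952 / 13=1611.69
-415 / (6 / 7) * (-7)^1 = 20335 / 6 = 3389.17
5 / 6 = 0.83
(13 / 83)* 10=130 / 83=1.57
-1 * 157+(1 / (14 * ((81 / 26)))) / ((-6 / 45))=-59411 / 378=-157.17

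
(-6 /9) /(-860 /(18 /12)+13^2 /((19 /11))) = 38 /27103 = 0.00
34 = 34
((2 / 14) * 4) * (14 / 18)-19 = -167 / 9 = -18.56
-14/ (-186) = 7/ 93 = 0.08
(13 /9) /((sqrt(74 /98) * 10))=91 * sqrt(37) /3330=0.17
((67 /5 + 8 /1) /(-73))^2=11449 /133225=0.09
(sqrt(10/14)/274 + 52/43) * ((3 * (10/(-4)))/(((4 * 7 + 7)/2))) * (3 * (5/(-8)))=45 * sqrt(35)/107408 + 585/602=0.97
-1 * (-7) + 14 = 21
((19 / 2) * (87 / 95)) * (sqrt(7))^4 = 4263 / 10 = 426.30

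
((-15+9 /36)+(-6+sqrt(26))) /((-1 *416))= 83 /1664 - sqrt(26) /416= 0.04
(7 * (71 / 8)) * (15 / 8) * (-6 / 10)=-4473 / 64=-69.89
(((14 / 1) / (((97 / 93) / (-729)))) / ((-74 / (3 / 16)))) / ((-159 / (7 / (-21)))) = 158193 / 3043472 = 0.05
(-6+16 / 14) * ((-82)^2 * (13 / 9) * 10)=-29720080 / 63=-471747.30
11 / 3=3.67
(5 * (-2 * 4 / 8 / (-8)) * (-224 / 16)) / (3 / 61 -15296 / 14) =14945 / 1866028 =0.01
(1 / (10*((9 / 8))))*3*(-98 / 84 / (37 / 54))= -84 / 185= -0.45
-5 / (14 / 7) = -5 / 2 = -2.50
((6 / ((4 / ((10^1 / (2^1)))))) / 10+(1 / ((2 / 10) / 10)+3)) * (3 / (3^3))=5.97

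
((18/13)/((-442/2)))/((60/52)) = -0.01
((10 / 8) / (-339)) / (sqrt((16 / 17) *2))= -5 *sqrt(34) / 10848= -0.00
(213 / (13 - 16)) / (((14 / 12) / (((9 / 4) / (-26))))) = 1917 / 364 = 5.27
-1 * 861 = -861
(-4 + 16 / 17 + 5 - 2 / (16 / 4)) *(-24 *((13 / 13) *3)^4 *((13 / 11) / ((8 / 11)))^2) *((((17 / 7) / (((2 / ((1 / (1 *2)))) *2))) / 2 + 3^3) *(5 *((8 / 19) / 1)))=-4370966145 / 10336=-422887.59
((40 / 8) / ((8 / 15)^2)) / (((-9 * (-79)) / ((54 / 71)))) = 3375 / 179488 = 0.02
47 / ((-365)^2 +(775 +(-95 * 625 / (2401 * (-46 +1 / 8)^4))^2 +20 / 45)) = 802515079182427696550311255143 / 2288029303910933231489828025880564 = 0.00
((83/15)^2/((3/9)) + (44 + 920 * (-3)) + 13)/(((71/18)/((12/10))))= -7050096/8875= -794.38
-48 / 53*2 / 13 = -96 / 689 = -0.14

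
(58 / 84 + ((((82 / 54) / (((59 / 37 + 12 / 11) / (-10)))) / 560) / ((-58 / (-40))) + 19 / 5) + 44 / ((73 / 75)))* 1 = 15521545948 / 312373935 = 49.69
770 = 770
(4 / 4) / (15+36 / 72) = 2 / 31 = 0.06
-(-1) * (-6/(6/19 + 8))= -57/79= -0.72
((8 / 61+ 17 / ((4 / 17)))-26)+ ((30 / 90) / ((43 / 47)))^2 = 188865193 / 4060404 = 46.51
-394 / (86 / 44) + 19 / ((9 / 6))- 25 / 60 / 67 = -2177125 / 11524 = -188.92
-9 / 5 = -1.80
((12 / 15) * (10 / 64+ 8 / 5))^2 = 78961 / 40000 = 1.97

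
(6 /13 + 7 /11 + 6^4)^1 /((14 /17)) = 3153245 /2002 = 1575.05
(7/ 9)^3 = 343/ 729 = 0.47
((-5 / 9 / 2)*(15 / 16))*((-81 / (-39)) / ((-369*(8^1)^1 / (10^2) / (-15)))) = -9375 / 34112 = -0.27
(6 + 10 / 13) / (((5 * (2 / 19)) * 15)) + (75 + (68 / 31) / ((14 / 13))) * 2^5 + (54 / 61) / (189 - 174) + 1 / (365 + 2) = 11680750254209 / 4736529525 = 2466.10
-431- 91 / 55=-23796 / 55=-432.65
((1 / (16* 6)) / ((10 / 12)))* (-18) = -9 / 40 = -0.22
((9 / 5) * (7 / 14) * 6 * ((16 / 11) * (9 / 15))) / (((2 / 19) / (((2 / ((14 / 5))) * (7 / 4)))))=3078 / 55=55.96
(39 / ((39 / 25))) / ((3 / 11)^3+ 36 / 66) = 33275 / 753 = 44.19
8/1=8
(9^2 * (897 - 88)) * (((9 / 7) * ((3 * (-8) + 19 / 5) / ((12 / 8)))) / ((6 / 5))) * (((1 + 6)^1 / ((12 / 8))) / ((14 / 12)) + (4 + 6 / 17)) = -939816918 / 119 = -7897621.16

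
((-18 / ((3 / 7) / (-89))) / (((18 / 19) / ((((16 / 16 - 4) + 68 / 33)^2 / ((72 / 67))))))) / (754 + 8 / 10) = 3810744595 / 887735376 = 4.29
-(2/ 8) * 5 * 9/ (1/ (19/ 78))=-285/ 104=-2.74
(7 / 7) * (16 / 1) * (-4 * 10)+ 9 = -631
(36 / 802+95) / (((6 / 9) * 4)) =114339 / 3208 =35.64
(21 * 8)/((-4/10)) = -420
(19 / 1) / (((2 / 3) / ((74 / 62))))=2109 / 62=34.02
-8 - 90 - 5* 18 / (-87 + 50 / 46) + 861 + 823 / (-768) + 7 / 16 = 144816479 / 189696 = 763.41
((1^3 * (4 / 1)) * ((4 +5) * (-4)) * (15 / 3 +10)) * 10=-21600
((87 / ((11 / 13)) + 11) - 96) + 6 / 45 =2962 / 165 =17.95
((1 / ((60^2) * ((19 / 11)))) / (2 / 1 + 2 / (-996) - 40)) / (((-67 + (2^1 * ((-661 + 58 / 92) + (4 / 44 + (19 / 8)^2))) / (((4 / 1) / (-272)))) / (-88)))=20327032 / 4855952727234375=0.00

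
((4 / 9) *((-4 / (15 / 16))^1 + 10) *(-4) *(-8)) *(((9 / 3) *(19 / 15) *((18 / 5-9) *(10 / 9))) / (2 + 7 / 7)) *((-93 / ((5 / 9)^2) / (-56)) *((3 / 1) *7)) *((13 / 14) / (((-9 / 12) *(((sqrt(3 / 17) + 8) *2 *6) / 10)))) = 277335552 / 30625-2039232 *sqrt(51) / 30625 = 8580.33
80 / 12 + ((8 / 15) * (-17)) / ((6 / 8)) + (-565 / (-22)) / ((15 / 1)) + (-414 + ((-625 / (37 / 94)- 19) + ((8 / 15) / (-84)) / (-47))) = -8132790737 / 4017090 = -2024.55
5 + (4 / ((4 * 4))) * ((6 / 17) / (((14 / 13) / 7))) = 379 / 68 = 5.57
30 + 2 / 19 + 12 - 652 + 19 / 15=-173459 / 285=-608.63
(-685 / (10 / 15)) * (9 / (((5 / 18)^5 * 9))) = -388306224 / 625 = -621289.96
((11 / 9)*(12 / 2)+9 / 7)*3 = 181 / 7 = 25.86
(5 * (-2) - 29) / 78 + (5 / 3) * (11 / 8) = 43 / 24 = 1.79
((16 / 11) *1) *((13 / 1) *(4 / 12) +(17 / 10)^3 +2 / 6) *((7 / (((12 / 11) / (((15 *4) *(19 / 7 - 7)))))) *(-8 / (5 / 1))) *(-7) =-6437536 / 25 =-257501.44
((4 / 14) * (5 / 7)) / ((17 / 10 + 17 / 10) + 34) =50 / 9163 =0.01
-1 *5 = -5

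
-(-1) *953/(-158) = -953/158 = -6.03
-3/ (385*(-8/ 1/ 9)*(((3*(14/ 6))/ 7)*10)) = 27/ 30800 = 0.00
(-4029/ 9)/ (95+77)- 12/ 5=-12907/ 2580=-5.00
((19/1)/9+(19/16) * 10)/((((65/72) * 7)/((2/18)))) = 1007/4095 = 0.25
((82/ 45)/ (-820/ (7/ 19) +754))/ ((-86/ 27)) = 287/ 738310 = 0.00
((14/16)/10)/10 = 7/800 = 0.01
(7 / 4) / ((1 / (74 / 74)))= 7 / 4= 1.75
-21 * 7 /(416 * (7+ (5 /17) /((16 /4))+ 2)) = -2499 /64168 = -0.04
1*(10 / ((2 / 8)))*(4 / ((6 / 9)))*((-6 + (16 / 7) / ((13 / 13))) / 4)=-1560 / 7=-222.86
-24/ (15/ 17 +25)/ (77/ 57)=-2907/ 4235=-0.69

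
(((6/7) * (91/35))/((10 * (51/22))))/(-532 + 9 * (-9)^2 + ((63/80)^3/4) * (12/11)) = 0.00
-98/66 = -49/33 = -1.48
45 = 45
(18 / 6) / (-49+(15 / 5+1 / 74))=-222 / 3403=-0.07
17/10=1.70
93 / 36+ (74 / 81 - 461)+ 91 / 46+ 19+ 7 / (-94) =-152916283 / 350244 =-436.60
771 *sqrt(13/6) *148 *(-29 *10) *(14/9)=-77213080 *sqrt(78)/9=-75769717.59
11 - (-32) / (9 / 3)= 65 / 3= 21.67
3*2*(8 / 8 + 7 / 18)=25 / 3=8.33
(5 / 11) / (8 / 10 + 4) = 25 / 264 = 0.09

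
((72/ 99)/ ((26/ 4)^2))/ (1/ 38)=1216/ 1859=0.65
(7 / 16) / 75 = 7 / 1200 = 0.01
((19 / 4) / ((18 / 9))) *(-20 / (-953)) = 95 / 1906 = 0.05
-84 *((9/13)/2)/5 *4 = -1512/65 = -23.26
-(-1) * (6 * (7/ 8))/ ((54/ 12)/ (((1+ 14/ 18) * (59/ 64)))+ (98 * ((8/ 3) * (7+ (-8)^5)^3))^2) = 11151/ 179344072245891160153065480489681608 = 0.00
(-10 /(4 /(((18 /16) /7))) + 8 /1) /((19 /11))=4.40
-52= -52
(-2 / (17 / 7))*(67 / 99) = -938 / 1683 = -0.56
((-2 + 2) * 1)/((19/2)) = 0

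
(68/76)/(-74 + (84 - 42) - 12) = -17/836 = -0.02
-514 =-514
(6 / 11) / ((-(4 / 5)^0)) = -6 / 11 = -0.55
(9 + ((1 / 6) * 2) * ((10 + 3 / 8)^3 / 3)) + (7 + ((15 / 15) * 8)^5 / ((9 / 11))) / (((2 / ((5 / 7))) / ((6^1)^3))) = 99678374093 / 32256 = 3090227.37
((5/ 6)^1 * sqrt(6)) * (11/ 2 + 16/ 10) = 71 * sqrt(6)/ 12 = 14.49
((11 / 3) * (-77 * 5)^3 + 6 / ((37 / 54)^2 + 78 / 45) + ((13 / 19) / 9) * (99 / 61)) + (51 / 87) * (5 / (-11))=-7453906814033707333 / 35622988071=-209244289.09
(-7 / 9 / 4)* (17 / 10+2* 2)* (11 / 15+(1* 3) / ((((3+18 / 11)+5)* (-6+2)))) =-554477 / 763200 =-0.73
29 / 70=0.41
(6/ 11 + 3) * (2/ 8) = 39/ 44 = 0.89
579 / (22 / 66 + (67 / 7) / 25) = 303975 / 376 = 808.44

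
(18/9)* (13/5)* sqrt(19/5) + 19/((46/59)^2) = 41.39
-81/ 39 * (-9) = 18.69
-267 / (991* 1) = -267 / 991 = -0.27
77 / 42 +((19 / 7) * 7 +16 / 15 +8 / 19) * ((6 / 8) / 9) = 12109 / 3420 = 3.54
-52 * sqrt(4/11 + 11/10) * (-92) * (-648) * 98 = -151901568 * sqrt(17710)/55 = -367543585.74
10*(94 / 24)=235 / 6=39.17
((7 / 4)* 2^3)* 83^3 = 8005018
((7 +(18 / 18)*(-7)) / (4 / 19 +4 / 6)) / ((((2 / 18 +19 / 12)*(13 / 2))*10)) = 0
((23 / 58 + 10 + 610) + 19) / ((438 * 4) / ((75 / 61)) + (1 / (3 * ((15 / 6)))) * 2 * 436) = 2781375 / 6704336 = 0.41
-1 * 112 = -112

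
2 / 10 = 1 / 5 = 0.20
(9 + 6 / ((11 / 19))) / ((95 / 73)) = 14.88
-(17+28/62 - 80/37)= -17537/1147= -15.29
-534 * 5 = -2670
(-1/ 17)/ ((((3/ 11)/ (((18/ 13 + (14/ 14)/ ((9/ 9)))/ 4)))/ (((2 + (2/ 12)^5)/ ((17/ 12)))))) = -5303573/ 29214432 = -0.18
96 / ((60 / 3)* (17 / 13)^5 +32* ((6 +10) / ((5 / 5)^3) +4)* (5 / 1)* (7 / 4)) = 2970344 / 175636495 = 0.02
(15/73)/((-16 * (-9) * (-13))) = -5/45552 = -0.00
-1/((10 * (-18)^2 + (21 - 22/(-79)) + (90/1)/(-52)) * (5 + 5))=-1027/33475555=-0.00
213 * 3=639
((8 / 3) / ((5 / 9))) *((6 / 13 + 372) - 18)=110592 / 65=1701.42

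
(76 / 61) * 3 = 228 / 61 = 3.74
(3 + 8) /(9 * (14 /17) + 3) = 187 /177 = 1.06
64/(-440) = -8/55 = -0.15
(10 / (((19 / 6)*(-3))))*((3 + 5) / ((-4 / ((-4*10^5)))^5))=-1600000000000000000000000000 / 19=-84210526315789473684210530.00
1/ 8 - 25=-199/ 8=-24.88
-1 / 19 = -0.05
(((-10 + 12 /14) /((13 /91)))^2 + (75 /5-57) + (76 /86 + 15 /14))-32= 4023.96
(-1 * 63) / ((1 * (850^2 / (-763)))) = 48069 / 722500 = 0.07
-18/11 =-1.64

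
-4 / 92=-1 / 23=-0.04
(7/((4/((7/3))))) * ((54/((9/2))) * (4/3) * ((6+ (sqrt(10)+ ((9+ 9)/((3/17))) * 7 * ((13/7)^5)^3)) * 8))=1568 * sqrt(10)/3+ 55690295005607405952/13841287201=4023492690.67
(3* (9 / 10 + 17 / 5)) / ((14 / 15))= 387 / 28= 13.82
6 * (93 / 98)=5.69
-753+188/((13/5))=-8849/13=-680.69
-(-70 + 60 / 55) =758 / 11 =68.91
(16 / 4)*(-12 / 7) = -48 / 7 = -6.86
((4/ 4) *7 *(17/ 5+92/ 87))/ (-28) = -1939/ 1740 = -1.11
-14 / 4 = -7 / 2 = -3.50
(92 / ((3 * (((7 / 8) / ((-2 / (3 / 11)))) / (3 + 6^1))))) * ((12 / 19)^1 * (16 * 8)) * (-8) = 198967296 / 133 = 1495994.71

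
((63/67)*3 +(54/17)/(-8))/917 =11043/4177852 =0.00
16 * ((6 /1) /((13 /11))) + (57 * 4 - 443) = -1739 /13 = -133.77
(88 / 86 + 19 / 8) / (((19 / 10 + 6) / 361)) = 2110045 / 13588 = 155.29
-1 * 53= -53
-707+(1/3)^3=-19088/27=-706.96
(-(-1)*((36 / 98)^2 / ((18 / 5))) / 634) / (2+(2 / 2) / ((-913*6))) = 0.00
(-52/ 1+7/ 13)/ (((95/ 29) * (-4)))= 19401/ 4940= 3.93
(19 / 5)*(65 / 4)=247 / 4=61.75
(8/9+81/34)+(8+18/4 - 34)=-2789/153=-18.23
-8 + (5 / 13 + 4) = -47 / 13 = -3.62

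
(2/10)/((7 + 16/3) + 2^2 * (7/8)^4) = 3072/225455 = 0.01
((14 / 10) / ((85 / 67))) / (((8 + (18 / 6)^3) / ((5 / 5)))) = 0.03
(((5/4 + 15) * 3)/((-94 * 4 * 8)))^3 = -0.00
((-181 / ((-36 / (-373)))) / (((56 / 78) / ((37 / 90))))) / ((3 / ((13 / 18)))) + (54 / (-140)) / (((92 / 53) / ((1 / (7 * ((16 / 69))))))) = -258.66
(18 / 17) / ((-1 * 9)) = -2 / 17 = -0.12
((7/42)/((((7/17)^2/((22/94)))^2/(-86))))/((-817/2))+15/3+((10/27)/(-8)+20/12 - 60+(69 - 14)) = 18362799877/10883416068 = 1.69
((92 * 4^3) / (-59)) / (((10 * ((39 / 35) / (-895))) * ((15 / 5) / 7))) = 129109120 / 6903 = 18703.33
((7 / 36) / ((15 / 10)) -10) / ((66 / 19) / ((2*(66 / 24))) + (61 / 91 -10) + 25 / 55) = 1.20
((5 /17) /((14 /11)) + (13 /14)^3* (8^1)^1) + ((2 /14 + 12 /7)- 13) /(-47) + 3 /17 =3864145 /548114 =7.05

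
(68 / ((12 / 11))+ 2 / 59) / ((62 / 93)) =11039 / 118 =93.55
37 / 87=0.43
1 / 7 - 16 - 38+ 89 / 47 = -17096 / 329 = -51.96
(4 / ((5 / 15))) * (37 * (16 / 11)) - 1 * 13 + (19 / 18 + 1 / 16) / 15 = 15037531 / 23760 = 632.89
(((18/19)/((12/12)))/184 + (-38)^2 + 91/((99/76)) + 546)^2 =127066254636404521/29946994704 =4243038.61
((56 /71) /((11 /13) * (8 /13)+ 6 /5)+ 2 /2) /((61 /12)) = 903324 /3148637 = 0.29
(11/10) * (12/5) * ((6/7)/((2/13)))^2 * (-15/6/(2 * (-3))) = 16731/490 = 34.14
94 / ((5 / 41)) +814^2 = 3316834 / 5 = 663366.80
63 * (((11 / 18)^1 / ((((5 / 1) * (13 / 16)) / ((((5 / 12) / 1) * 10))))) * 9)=4620 / 13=355.38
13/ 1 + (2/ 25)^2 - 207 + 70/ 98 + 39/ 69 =-19391856/ 100625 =-192.71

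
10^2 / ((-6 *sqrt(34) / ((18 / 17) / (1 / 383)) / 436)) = -505380.10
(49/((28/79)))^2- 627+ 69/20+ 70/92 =34022103/1840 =18490.27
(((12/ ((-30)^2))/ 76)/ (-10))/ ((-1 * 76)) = 1/ 4332000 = 0.00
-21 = -21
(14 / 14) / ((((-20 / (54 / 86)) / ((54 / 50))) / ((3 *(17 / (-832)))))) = 37179 / 17888000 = 0.00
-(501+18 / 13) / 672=-311 / 416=-0.75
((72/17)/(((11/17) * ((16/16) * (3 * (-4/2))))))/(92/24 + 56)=-72/3949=-0.02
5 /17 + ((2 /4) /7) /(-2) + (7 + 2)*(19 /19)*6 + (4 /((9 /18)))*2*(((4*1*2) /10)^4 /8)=55.08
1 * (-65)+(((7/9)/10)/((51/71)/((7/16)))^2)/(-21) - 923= -177623993569/179781120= -988.00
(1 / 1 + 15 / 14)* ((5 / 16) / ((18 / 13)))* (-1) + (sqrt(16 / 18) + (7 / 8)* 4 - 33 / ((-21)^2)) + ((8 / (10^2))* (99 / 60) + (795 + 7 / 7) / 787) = 2* sqrt(2) / 3 + 11386840627 / 2776536000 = 5.04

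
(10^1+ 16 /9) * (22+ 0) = 2332 /9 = 259.11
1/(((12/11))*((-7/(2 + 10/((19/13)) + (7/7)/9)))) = -16841/14364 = -1.17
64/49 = 1.31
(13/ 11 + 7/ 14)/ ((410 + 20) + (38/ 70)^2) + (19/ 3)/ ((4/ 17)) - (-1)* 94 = 8413490621/ 69578652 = 120.92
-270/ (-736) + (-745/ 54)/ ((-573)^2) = 1196622125/ 3262276944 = 0.37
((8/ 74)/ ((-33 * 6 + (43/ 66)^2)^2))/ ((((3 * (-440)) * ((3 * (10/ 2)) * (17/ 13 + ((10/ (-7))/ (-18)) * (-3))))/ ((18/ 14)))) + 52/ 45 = 40012586353278626/ 34626276656913825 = 1.16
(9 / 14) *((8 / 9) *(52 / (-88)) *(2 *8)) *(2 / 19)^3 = -3328 / 528143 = -0.01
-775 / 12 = -64.58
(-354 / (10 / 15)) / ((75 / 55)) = -1947 / 5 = -389.40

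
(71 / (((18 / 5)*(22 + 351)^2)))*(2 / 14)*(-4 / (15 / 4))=-568 / 26295381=-0.00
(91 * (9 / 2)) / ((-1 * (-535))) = 819 / 1070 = 0.77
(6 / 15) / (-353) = -2 / 1765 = -0.00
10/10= 1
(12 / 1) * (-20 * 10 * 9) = -21600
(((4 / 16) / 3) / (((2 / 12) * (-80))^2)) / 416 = 3 / 2662400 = 0.00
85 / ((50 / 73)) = 1241 / 10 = 124.10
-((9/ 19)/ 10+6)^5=-2002627351780749/ 247609900000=-8087.83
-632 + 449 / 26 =-15983 / 26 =-614.73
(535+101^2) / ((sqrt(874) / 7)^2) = 263032 / 437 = 601.90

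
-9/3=-3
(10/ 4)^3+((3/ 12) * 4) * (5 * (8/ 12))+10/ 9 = 1445/ 72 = 20.07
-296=-296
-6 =-6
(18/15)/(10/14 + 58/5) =42/431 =0.10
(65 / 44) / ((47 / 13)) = 845 / 2068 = 0.41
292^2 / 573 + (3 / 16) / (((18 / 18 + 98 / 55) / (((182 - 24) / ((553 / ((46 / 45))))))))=365319299 / 2454732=148.82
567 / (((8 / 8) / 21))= 11907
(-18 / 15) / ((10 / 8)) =-24 / 25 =-0.96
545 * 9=4905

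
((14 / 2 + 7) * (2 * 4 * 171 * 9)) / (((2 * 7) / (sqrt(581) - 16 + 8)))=-98496 + 12312 * sqrt(581)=198271.73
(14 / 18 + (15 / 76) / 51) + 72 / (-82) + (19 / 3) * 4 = 12031657 / 476748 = 25.24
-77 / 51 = -1.51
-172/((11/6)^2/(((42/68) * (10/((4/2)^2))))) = -162540/2057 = -79.02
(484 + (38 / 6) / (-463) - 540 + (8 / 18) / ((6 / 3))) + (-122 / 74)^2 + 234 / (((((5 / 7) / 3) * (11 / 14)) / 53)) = 20783475917024 / 313754265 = 66241.25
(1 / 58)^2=1 / 3364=0.00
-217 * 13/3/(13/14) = -3038/3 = -1012.67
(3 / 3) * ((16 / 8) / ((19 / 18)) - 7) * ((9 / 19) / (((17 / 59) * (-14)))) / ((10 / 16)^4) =105486336 / 26849375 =3.93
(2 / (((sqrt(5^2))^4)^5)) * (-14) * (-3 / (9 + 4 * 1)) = 84 / 1239776611328125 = 0.00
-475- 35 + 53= -457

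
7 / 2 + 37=81 / 2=40.50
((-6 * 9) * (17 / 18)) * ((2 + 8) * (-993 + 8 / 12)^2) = -502209976.67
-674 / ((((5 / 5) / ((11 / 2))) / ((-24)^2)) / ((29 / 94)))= -30960864 / 47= -658741.79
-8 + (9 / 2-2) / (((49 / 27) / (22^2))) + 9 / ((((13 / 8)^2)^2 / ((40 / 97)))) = 89495773366 / 135750433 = 659.27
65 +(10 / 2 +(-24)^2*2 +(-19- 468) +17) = 752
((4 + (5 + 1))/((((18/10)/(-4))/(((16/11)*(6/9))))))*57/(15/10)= -243200/297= -818.86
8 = 8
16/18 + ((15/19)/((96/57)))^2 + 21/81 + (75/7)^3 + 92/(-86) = 501673562287/407780352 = 1230.25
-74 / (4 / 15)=-555 / 2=-277.50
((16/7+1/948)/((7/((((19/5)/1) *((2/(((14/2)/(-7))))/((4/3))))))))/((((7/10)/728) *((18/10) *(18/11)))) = -657.48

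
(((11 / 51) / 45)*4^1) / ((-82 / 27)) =-22 / 3485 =-0.01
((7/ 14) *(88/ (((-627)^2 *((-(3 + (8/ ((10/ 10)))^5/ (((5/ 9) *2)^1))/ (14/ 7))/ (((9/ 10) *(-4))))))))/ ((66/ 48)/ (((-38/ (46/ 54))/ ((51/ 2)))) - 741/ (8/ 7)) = -1536/ 36494731002917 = -0.00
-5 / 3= -1.67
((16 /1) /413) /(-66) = -8 /13629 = -0.00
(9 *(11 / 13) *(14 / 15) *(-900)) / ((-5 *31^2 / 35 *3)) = 194040 / 12493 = 15.53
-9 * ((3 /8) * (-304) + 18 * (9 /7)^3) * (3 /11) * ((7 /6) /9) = 12990 /539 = 24.10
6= 6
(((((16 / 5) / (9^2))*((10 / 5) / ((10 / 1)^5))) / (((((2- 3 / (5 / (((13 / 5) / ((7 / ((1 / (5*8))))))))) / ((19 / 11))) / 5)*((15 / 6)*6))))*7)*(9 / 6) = 3724 / 1554906375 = 0.00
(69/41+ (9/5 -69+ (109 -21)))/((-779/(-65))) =59917/31939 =1.88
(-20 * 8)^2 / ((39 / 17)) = 435200 / 39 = 11158.97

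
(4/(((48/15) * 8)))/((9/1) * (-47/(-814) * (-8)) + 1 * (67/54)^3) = -40054905/576074188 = -0.07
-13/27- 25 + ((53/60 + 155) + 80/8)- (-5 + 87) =31537/540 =58.40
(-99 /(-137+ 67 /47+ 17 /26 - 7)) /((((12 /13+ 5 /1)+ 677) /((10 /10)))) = 262119 /256614151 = 0.00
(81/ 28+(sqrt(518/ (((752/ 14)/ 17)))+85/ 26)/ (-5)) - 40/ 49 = 3625/ 2548 - 7* sqrt(29563)/ 470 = -1.14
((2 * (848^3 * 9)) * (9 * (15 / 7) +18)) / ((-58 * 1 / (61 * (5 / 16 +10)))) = -31071797095680 / 7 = -4438828156525.71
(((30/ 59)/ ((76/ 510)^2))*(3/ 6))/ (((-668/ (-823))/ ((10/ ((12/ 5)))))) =6689446875/ 113821856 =58.77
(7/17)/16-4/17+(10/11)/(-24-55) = -52253/236368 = -0.22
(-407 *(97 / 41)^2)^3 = -56158258715304955847 / 4750104241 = -11822531857.42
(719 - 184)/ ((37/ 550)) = 294250/ 37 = 7952.70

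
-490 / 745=-98 / 149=-0.66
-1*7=-7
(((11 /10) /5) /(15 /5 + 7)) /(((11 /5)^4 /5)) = 25 /5324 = 0.00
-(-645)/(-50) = -129/10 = -12.90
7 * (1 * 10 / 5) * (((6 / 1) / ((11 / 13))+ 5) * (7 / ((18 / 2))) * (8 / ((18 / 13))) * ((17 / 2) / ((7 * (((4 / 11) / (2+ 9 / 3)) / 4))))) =4115020 / 81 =50802.72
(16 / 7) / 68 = 4 / 119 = 0.03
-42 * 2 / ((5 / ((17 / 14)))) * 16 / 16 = -102 / 5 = -20.40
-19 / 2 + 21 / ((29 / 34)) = 877 / 58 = 15.12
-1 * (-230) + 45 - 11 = 264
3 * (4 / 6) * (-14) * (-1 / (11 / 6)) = 168 / 11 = 15.27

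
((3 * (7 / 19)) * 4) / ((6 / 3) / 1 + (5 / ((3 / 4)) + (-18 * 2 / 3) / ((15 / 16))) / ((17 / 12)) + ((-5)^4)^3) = 7140 / 394287105613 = 0.00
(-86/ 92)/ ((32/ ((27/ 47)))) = -1161/ 69184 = -0.02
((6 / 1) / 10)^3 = 27 / 125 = 0.22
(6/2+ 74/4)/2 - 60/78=519/52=9.98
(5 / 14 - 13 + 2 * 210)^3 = 185485563927 / 2744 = 67596779.86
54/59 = 0.92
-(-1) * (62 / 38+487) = 9284 / 19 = 488.63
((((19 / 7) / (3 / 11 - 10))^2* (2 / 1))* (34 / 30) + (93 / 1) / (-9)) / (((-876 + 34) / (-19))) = -1623930019 / 7085442630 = -0.23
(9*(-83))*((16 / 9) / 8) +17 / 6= -979 / 6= -163.17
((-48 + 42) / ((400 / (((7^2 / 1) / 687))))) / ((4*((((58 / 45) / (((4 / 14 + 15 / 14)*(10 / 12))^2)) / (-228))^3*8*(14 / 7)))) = 680669362502578125 / 3515293232267264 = 193.63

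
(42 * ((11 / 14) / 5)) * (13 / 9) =143 / 15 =9.53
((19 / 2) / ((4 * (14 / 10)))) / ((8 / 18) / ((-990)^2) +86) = 0.02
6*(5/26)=15/13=1.15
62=62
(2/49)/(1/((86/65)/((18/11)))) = 946/28665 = 0.03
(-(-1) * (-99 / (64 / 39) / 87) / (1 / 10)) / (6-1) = -1287 / 928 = -1.39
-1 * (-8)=8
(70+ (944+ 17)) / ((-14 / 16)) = -8248 / 7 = -1178.29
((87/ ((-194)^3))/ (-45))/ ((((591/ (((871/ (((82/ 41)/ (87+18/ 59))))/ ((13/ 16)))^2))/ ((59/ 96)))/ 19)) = 7291918308071/ 636479896740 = 11.46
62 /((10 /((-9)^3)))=-22599 /5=-4519.80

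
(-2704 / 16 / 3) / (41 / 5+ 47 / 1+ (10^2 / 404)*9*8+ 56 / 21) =-85345 / 114668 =-0.74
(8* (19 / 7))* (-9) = -1368 / 7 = -195.43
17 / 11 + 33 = 380 / 11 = 34.55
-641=-641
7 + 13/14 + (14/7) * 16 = 559/14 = 39.93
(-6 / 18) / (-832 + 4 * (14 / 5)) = 5 / 12312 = 0.00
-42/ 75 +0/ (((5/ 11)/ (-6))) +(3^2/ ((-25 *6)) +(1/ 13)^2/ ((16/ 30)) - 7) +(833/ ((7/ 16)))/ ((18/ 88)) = 2829314171/ 304200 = 9300.84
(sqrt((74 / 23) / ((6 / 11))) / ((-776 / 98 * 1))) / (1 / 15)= -4.60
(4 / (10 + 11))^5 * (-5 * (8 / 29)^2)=-327680 / 3434728941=-0.00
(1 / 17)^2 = 1 / 289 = 0.00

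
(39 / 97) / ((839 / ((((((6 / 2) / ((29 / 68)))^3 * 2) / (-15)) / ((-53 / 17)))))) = 3752431488 / 525985246555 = 0.01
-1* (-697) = 697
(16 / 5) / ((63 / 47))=752 / 315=2.39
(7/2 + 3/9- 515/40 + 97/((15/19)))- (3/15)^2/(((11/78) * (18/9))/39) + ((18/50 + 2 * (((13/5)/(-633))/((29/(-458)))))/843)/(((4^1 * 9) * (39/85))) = 1294088508752957/11949757162200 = 108.29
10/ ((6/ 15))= 25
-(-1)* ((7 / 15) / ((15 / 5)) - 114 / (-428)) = 0.42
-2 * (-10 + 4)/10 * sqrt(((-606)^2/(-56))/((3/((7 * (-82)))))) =606 * sqrt(123)/5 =1344.17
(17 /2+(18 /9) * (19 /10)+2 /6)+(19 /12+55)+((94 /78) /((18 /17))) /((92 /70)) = 2828887 /40365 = 70.08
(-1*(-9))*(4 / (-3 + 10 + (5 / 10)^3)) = 96 / 19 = 5.05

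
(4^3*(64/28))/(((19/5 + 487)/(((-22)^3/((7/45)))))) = -408883200/20041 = -20402.34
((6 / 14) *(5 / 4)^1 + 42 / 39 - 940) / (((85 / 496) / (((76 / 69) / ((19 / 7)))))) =-7366096 / 3315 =-2222.05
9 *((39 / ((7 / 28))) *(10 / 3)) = 4680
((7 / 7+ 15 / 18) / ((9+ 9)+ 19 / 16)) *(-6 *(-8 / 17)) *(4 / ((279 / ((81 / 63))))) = 5632 / 1132523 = 0.00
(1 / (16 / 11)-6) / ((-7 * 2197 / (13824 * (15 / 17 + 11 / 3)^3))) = 1997946880 / 4444531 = 449.53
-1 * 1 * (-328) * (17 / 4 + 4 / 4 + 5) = 3362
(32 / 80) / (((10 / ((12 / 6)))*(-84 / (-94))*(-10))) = -47 / 5250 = -0.01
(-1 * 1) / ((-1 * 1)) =1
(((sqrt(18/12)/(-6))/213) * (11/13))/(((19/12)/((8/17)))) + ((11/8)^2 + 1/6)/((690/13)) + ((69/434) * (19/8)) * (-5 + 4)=-1948157/5749632-88 * sqrt(6)/894387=-0.34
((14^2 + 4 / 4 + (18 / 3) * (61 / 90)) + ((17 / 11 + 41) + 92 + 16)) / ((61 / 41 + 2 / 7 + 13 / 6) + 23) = 33301184 / 2551505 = 13.05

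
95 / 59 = 1.61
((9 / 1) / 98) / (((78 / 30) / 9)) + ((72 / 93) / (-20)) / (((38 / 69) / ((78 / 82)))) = 38616723 / 153829130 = 0.25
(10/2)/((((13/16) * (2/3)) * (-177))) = -40/767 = -0.05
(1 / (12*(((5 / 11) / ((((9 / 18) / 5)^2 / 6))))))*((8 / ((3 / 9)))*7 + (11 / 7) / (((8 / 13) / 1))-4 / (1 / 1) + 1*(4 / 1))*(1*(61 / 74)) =6408721 / 149184000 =0.04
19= 19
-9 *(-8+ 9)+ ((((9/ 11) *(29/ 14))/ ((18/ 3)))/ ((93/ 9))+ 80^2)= 61021529/ 9548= 6391.03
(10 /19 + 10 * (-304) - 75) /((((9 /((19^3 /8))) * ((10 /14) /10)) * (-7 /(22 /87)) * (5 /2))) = 5221865 /87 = 60021.44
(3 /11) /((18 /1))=1 /66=0.02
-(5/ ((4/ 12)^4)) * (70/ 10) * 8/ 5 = -4536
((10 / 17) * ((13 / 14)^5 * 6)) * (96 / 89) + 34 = 931418434 / 25428991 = 36.63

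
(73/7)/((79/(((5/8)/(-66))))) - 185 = -54017405/291984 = -185.00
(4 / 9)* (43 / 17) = 172 / 153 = 1.12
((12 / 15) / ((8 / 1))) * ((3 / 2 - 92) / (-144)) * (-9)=-181 / 320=-0.57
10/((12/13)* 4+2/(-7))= 91/31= 2.94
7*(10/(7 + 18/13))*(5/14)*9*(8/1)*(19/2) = 222300/109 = 2039.45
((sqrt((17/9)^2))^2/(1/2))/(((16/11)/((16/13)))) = 6358/1053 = 6.04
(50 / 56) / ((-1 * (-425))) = 1 / 476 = 0.00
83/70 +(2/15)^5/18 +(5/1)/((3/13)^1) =2186544599/95681250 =22.85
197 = 197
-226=-226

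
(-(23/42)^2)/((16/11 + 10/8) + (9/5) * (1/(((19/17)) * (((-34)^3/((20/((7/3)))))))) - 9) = 1389223/29165283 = 0.05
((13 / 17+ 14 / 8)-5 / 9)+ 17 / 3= 4667 / 612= 7.63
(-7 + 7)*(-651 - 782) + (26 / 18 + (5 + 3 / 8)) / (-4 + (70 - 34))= 491 / 2304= 0.21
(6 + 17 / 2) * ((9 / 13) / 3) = 87 / 26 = 3.35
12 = 12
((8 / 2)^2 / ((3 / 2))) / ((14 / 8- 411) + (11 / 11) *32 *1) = -128 / 4527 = -0.03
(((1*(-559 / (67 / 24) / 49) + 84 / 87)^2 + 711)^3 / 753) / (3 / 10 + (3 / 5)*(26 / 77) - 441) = -30672055392940473660478254477014712461090 / 27173419727290275461090302001321965593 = -1128.75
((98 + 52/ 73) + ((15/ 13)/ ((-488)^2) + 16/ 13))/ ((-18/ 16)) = -22587006919/ 254248488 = -88.84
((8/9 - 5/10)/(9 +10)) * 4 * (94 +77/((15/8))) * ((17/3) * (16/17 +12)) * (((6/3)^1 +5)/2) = 4368056/1539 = 2838.24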